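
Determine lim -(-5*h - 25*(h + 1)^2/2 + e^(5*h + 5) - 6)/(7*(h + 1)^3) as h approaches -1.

Direct substitution gives 0/0.
Apply L'Hôpital: lim (-25*h + 5*e^(5*h + 5) - 30)/(-21*(h + 1)^2), still 0/0.
Apply L'Hôpital: lim (25*e^(5*h + 5) - 25)/(-42*h - 42), still 0/0.
After 3 applications of L'Hôpital's rule the quotient is (125*e^(5*h + 5))/(-42); substituting h = -1 gives -125/42.

-125/42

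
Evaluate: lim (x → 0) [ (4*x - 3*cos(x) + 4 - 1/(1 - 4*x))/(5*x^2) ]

-29/10

Substitution gives 0/0 (the numerator vanishes to order 2).
Expand each term to order x^2: the coefficient of x^2 in -3·cos(x) is 3/2 and in −1/(1 - 4x) is -16.
Lower-order terms cancel with the polynomial part, so the numerator is (-29/2)·x^2 + o(x^2), and the limit is (-29/2)/(5) = -29/10.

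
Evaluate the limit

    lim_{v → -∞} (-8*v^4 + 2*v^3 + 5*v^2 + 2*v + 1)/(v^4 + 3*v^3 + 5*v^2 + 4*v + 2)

Numerator and denominator both have degree 4.
Dividing every term by v^4, all lower-order terms vanish and the limit is the ratio of leading coefficients, -8/(1) = -8.

-8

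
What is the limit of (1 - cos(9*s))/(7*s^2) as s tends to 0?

81/14

Substitution gives 0/0.
Use (1 − cos u)/u² → 1/2 with u = 9s: the limit is 9²/(2·7) = 81/14.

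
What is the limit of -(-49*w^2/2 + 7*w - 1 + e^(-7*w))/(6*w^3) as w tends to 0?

Direct substitution gives 0/0.
Apply L'Hôpital: lim (-49*w + 7 - 7*e^(-7*w))/(-18*w^2), still 0/0.
Apply L'Hôpital: lim (-49 + 49*e^(-7*w))/(-36*w), still 0/0.
After 3 applications of L'Hôpital's rule the quotient is (-343*e^(-7*w))/(-36); substituting w = 0 gives 343/36.

343/36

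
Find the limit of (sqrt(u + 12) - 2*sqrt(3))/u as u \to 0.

A 0/0 form; rationalise with √(12 + u) + √12. This collapses the numerator to u, leaving 1/(√(12 + u) + √12) → 1/(2√12) = √(3)/12.

√(3)/12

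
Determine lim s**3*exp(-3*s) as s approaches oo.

Write as s^3/e^{3s}, an ∞/∞ form.
Exponential growth dominates any polynomial, so repeated L'Hôpital (or the standard result) gives 0.

0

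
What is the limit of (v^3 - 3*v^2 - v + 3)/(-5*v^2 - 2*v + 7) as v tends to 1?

1/3

At v = 1 both the top and bottom vanish — a removable singularity. Factoring out (v - 1) from each leaves (v^2 - 2*v - 3)/(-5*v - 7), which at v = 1 equals 1/3.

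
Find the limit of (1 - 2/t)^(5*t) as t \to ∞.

e^(-10)

Write it as [(1 - 2/t)^t]^(5) · (1 - 2/t)^(0). The bracketed term tends to e^(-2) and the second factor to 1, so the limit is e^(-10).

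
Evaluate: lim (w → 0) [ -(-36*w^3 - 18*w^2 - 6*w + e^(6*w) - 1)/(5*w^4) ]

Direct substitution gives 0/0.
Apply L'Hôpital: lim (-108*w^2 - 36*w + 6*e^(6*w) - 6)/(-20*w^3), still 0/0.
Apply L'Hôpital: lim (-216*w + 36*e^(6*w) - 36)/(-60*w^2), still 0/0.
Apply L'Hôpital: lim (216*e^(6*w) - 216)/(-120*w), still 0/0.
After 4 applications of L'Hôpital's rule the quotient is (1296*e^(6*w))/(-120); substituting w = 0 gives -54/5.

-54/5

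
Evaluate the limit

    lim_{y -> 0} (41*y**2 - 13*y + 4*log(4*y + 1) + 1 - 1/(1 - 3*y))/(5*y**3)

Substitution gives 0/0 (the numerator vanishes to order 3).
Expand each term to order y^3: the coefficient of y^3 in −1/(1 - 3y) is -27 and in 4·ln(1 + 4y) is 256/3.
Lower-order terms cancel with the polynomial part, so the numerator is (175/3)·y^3 + o(y^3), and the limit is (175/3)/(5) = 35/3.

35/3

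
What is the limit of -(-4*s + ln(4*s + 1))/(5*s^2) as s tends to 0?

Direct substitution gives 0/0.
Apply L'Hôpital: lim (-4 + 4/(4*s + 1))/(-10*s), still 0/0.
After 2 applications of L'Hôpital's rule the quotient is (-16/(4*s + 1)^2)/(-10); substituting s = 0 gives 8/5.

8/5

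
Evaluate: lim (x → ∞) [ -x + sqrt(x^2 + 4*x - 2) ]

An ∞ − ∞ form. Rationalising with the conjugate, the difference becomes (4x - 2) / (√(x^2 + 4*x - 2) + x).
For large x the denominator behaves like 2·x, so the quotient tends to 4/2 = 2.

2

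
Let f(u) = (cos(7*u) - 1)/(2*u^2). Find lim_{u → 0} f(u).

Direct substitution gives 0/0.
Apply L'Hôpital: lim (-7*sin(7*u))/(4*u), still 0/0.
After 2 applications of L'Hôpital's rule the quotient is (-49*cos(7*u))/(4); substituting u = 0 gives -49/4.

-49/4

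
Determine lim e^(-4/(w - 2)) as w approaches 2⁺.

As w → 2⁺, -4/(w - 2) → −∞, so e^(-4/(w - 2)) → 0.

0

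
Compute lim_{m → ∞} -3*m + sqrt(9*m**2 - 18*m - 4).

-3

This has the form ∞ − ∞. Multiply and divide by the conjugate √(9*m^2 - 18*m - 4) + 3m.
That gives (-18m - 4) / (√(9*m^2 - 18*m - 4) + 3m).
Divide numerator and denominator by m: the limit is -18/(2·3) = -3.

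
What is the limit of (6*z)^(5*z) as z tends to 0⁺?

Base → 0⁺ and exponent → 0⁺: a 0^0 form.
Take logs: 5z·ln(6z). This is 0·(−∞); rewriting as ln(6z)/(1/(5z)) and applying L'Hôpital gives 0.
Hence the limit is e^0 = 1.

1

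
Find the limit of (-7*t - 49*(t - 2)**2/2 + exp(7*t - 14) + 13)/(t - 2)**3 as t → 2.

Direct substitution gives 0/0.
Apply L'Hôpital: lim (-49*t + 7*e^(7*t - 14) + 91)/(3*(t - 2)^2), still 0/0.
Apply L'Hôpital: lim (49*e^(7*t - 14) - 49)/(6*t - 12), still 0/0.
After 3 applications of L'Hôpital's rule the quotient is (343*e^(7*t - 14))/(6); substituting t = 2 gives 343/6.

343/6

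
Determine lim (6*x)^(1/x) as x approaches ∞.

Base → ∞ and exponent → 0: an ∞^0 form.
Take logs: (1/x)·ln(6·x^1) = (ln 6 + 1·ln x)/x → 0.
So the limit is e^0 = 1.

1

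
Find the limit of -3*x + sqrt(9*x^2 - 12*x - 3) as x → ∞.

An ∞ − ∞ form. Rationalising with the conjugate, the difference becomes (-12x - 3) / (√(9*x^2 - 12*x - 3) + 3x).
For large x the denominator behaves like 2·3x, so the quotient tends to -12/6 = -2.

-2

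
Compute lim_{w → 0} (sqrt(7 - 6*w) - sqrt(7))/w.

-3*√(7)/7

A 0/0 form; rationalise with √(7 - 6w) + √7. This collapses the numerator to -6w, leaving -6/(√(7 - 6w) + √7) → -6/(2√7) = -3*√(7)/7.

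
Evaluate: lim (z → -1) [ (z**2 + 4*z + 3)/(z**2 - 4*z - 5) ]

-1/3

Direct substitution gives 0/0, so factor. Both numerator and denominator have (z + 1) as a factor.
After cancelling, the expression reduces to (z + 3)/(z - 5).
Substituting z = -1 gives -1/3.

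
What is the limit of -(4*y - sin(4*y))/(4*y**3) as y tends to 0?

-8/3

Direct substitution gives 0/0.
Apply L'Hôpital: lim (4 - 4*cos(4*y))/(-12*y^2), still 0/0.
Apply L'Hôpital: lim (16*sin(4*y))/(-24*y), still 0/0.
After 3 applications of L'Hôpital's rule the quotient is (64*cos(4*y))/(-24); substituting y = 0 gives -8/3.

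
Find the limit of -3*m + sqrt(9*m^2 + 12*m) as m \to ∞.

2

This has the form ∞ − ∞. Multiply and divide by the conjugate √(9*m^2 + 12*m) + 3m.
That gives (12m) / (√(9*m^2 + 12*m) + 3m).
Divide numerator and denominator by m: the limit is 12/(2·3) = 2.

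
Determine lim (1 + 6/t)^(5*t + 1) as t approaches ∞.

e^(30)

Write it as [(1 + 6/t)^t]^(5) · (1 + 6/t)^(1). The bracketed term tends to e^(6) and the second factor to 1, so the limit is e^(30).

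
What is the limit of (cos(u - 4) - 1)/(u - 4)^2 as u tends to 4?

Direct substitution gives 0/0.
Apply L'Hôpital: lim (-sin(u - 4))/(2*u - 8), still 0/0.
After 2 applications of L'Hôpital's rule the quotient is (-cos(u - 4))/(2); substituting u = 4 gives -1/2.

-1/2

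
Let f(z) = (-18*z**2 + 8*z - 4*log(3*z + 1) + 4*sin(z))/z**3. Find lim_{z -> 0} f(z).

-110/3

Substitution gives 0/0 (the numerator vanishes to order 3).
Expand each term to order z^3: the coefficient of z^3 in -4·ln(1 + 3z) is -36 and in 4·sin(z) is -2/3.
Lower-order terms cancel with the polynomial part, so the numerator is (-110/3)·z^3 + o(z^3), and the limit is (-110/3)/(1) = -110/3.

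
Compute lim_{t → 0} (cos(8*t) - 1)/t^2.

-32

Direct substitution gives 0/0.
Apply L'Hôpital: lim (-8*sin(8*t))/(2*t), still 0/0.
After 2 applications of L'Hôpital's rule the quotient is (-64*cos(8*t))/(2); substituting t = 0 gives -32.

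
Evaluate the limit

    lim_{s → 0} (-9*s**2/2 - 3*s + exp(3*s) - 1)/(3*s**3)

Direct substitution gives 0/0.
Apply L'Hôpital: lim (-9*s + 3*e^(3*s) - 3)/(9*s^2), still 0/0.
Apply L'Hôpital: lim (9*e^(3*s) - 9)/(18*s), still 0/0.
After 3 applications of L'Hôpital's rule the quotient is (27*e^(3*s))/(18); substituting s = 0 gives 3/2.

3/2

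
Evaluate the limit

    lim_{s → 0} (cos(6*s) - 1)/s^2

Direct substitution gives 0/0.
Apply L'Hôpital: lim (-6*sin(6*s))/(2*s), still 0/0.
After 2 applications of L'Hôpital's rule the quotient is (-36*cos(6*s))/(2); substituting s = 0 gives -18.

-18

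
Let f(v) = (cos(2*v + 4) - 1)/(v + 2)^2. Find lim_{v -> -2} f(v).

Direct substitution gives 0/0.
Apply L'Hôpital: lim (-2*sin(2*v + 4))/(2*v + 4), still 0/0.
After 2 applications of L'Hôpital's rule the quotient is (-4*cos(2*v + 4))/(2); substituting v = -2 gives -2.

-2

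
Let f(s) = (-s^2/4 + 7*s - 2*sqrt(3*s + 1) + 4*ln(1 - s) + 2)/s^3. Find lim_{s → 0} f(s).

Substitution gives 0/0 (the numerator vanishes to order 3).
Expand each term to order s^3: the coefficient of s^3 in 4·ln(1 - s) is -4/3 and in -2·√(1 + 3s) is -27/8.
Lower-order terms cancel with the polynomial part, so the numerator is (-113/24)·s^3 + o(s^3), and the limit is (-113/24)/(1) = -113/24.

-113/24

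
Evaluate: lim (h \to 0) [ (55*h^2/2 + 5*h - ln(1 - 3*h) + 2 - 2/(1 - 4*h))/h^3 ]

-119

Substitution gives 0/0; apply L'Hôpital's rule 3 times.
After differentiating numerator and denominator 3 times the quotient is (-768/(4*h - 1)^4 - 54/(3*h - 1)^3)/(6); at h = 0 this is -119.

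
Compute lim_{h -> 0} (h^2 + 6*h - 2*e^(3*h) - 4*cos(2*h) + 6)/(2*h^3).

-9/2

Substitution gives 0/0 (the numerator vanishes to order 3).
Expand each term to order h^3: the coefficient of h^3 in -4·cos(2h) is 0 and in -2·e^(3h) is -9.
Lower-order terms cancel with the polynomial part, so the numerator is (-9)·h^3 + o(h^3), and the limit is (-9)/(2) = -9/2.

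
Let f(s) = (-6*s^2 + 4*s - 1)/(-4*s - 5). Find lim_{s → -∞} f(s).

The numerator has higher degree (2 > 1); the quotient behaves like (-6/(-4))·s^1 for large |s|.
As s → −∞ this diverges to -∞.

-∞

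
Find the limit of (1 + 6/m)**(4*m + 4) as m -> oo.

e^(24)

Write it as [(1 + 6/m)^m]^(4) · (1 + 6/m)^(4). The bracketed term tends to e^(6) and the second factor to 1, so the limit is e^(24).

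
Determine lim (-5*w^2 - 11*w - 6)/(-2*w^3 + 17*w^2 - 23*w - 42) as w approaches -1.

Since w = -1 makes numerator and denominator zero, (w + 1) divides both.
Cancelling it gives (-5*w - 6)/(-2*w^2 + 19*w - 42); now plug in w = -1 to get 1/63.

1/63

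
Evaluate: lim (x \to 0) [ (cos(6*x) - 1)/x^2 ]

-18

Direct substitution gives 0/0.
Apply L'Hôpital: lim (-6*sin(6*x))/(2*x), still 0/0.
After 2 applications of L'Hôpital's rule the quotient is (-36*cos(6*x))/(2); substituting x = 0 gives -18.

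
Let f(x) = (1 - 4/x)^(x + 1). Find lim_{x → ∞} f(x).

e^(-4)

The base → 1 and the exponent → ∞: a 1^∞ form.
Take logarithms: (x + 1)·ln(1 - 4/x). Since ln(1+u) ~ u for small u, this behaves like (x)·(-4/x) → -4.
So the limit is e^(-4).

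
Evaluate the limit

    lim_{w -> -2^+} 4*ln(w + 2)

As w → -2⁺, w + 2 → 0⁺ and ln(w + 2) → −∞.
Multiplying by 4 gives -∞.

-∞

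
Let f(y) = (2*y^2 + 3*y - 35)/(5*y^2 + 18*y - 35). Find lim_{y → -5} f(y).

Direct substitution gives 0/0, so factor. Both numerator and denominator have (y + 5) as a factor.
After cancelling, the expression reduces to (2*y - 7)/(5*y - 7).
Substituting y = -5 gives 17/32.

17/32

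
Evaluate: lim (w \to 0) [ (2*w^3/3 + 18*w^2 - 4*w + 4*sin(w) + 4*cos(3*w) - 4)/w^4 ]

27/2

Substitution gives 0/0; apply L'Hôpital's rule 4 times.
After differentiating numerator and denominator 4 times the quotient is (4*sin(w) + 324*cos(3*w))/(24); at w = 0 this is 27/2.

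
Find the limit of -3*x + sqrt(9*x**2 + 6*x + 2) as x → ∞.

An ∞ − ∞ form. Rationalising with the conjugate, the difference becomes (6x + 2) / (√(9*x^2 + 6*x + 2) + 3x).
For large x the denominator behaves like 2·3x, so the quotient tends to 6/6 = 1.

1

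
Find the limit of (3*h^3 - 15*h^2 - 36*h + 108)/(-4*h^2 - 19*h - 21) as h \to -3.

Direct substitution gives 0/0, so factor. Both numerator and denominator have (h + 3) as a factor.
After cancelling, the expression reduces to (3*h^2 - 24*h + 36)/(-4*h - 7).
Substituting h = -3 gives 27.

27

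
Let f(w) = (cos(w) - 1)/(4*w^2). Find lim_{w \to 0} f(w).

-1/8

Direct substitution gives 0/0.
Apply L'Hôpital: lim (-sin(w))/(8*w), still 0/0.
After 2 applications of L'Hôpital's rule the quotient is (-cos(w))/(8); substituting w = 0 gives -1/8.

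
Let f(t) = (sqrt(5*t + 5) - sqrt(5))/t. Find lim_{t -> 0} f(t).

√(5)/2

A 0/0 form; rationalise with √(5 + 5t) + √5. This collapses the numerator to 5t, leaving 5/(√(5 + 5t) + √5) → 5/(2√5) = √(5)/2.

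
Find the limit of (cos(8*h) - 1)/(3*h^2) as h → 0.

Direct substitution gives 0/0.
Apply L'Hôpital: lim (-8*sin(8*h))/(6*h), still 0/0.
After 2 applications of L'Hôpital's rule the quotient is (-64*cos(8*h))/(6); substituting h = 0 gives -32/3.

-32/3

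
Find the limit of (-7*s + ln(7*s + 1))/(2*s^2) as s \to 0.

-49/4

Direct substitution gives 0/0.
Apply L'Hôpital: lim (-7 + 7/(7*s + 1))/(4*s), still 0/0.
After 2 applications of L'Hôpital's rule the quotient is (-49/(7*s + 1)^2)/(4); substituting s = 0 gives -49/4.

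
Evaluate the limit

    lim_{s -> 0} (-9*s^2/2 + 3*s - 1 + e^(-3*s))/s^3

-9/2

Direct substitution gives 0/0.
Apply L'Hôpital: lim (-9*s + 3 - 3*e^(-3*s))/(3*s^2), still 0/0.
Apply L'Hôpital: lim (-9 + 9*e^(-3*s))/(6*s), still 0/0.
After 3 applications of L'Hôpital's rule the quotient is (-27*e^(-3*s))/(6); substituting s = 0 gives -9/2.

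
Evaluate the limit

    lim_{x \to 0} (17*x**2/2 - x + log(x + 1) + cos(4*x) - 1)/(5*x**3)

Substitution gives 0/0 (the numerator vanishes to order 3).
Expand each term to order x^3: the coefficient of x^3 in ln(1 + x) is 1/3 and in cos(4x) is 0.
Lower-order terms cancel with the polynomial part, so the numerator is (1/3)·x^3 + o(x^3), and the limit is (1/3)/(5) = 1/15.

1/15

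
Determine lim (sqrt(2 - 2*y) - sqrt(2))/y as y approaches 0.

Substitution gives 0/0. Multiply numerator and denominator by the conjugate √(2 - 2y) + √2.
The numerator becomes (2 - 2y) − 2 = -2y, so the expression simplifies to -2/(√(2 - 2y) + √2).
Letting y → 0 gives -2/(2√2) = -√(2)/2.

-√(2)/2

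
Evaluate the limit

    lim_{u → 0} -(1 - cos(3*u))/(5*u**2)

Substitution gives 0/0.
Use (1 − cos θ)/θ² → 1/2 with θ = 3u: the limit is 3²/(2·(-5)) = -9/10.

-9/10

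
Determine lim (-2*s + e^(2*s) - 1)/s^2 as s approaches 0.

2

Direct substitution gives 0/0.
Apply L'Hôpital: lim (2*e^(2*s) - 2)/(2*s), still 0/0.
After 2 applications of L'Hôpital's rule the quotient is (4*e^(2*s))/(2); substituting s = 0 gives 2.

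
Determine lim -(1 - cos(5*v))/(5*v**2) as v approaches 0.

-5/2

Substitution gives 0/0.
Use (1 − cos u)/u² → 1/2 with u = 5v: the limit is 5²/(2·(-5)) = -5/2.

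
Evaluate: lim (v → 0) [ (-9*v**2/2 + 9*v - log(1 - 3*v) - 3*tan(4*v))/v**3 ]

Substitution gives 0/0 (the numerator vanishes to order 3).
Expand each term to order v^3: the coefficient of v^3 in -3·tan(4v) is -64 and in −ln(1 - 3v) is 9.
Lower-order terms cancel with the polynomial part, so the numerator is (-55)·v^3 + o(v^3), and the limit is (-55)/(1) = -55.

-55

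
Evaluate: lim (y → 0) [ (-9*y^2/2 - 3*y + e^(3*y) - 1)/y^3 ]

9/2

Direct substitution gives 0/0.
Apply L'Hôpital: lim (-9*y + 3*e^(3*y) - 3)/(3*y^2), still 0/0.
Apply L'Hôpital: lim (9*e^(3*y) - 9)/(6*y), still 0/0.
After 3 applications of L'Hôpital's rule the quotient is (27*e^(3*y))/(6); substituting y = 0 gives 9/2.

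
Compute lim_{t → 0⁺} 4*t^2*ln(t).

This is a 0·(−∞) form. Rewrite as 4·ln(t) / t^(−2) and apply L'Hôpital:
the derivative quotient is 4·(1/t) / (−2·t^(−3)) = (-4/2)·t^2 → 0.

0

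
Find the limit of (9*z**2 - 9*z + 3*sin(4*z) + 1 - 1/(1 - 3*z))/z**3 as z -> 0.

Substitution gives 0/0 (the numerator vanishes to order 3).
Expand each term to order z^3: the coefficient of z^3 in −1/(1 - 3z) is -27 and in 3·sin(4z) is -32.
Lower-order terms cancel with the polynomial part, so the numerator is (-59)·z^3 + o(z^3), and the limit is (-59)/(1) = -59.

-59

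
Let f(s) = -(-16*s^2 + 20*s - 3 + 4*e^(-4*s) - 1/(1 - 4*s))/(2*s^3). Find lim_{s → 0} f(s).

Substitution gives 0/0; apply L'Hôpital's rule 3 times.
After differentiating numerator and denominator 3 times the quotient is (-256*e^(-4*s) - 384/(4*s - 1)^4)/(-12); at s = 0 this is 160/3.

160/3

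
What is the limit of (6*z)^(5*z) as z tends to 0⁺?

1

Base → 0⁺ and exponent → 0⁺: a 0^0 form.
Take logs: 5z·ln(6z). This is 0·(−∞); rewriting as ln(6z)/(1/(5z)) and applying L'Hôpital gives 0.
Hence the limit is e^0 = 1.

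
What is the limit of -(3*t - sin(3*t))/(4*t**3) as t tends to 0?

-9/8

Direct substitution gives 0/0.
Apply L'Hôpital: lim (3 - 3*cos(3*t))/(-12*t^2), still 0/0.
Apply L'Hôpital: lim (9*sin(3*t))/(-24*t), still 0/0.
After 3 applications of L'Hôpital's rule the quotient is (27*cos(3*t))/(-24); substituting t = 0 gives -9/8.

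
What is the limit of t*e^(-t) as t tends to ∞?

Write as t^1/e^{1t}, an ∞/∞ form.
Exponential growth dominates any polynomial, so repeated L'Hôpital (or the standard result) gives 0.

0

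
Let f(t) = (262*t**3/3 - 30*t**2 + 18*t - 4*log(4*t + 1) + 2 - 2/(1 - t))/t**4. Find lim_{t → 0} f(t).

254

Substitution gives 0/0; apply L'Hôpital's rule 4 times.
After differentiating numerator and denominator 4 times the quotient is (6144/(4*t + 1)^4 + 48/(t - 1)^5)/(24); at t = 0 this is 254.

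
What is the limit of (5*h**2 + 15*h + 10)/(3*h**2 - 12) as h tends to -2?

At h = -2 both the top and bottom vanish — a removable singularity. Factoring out (h + 2) from each leaves (5*h + 5)/(3*h - 6), which at h = -2 equals 5/12.

5/12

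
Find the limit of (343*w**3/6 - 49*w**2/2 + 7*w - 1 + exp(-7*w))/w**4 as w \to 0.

2401/24

Direct substitution gives 0/0.
Apply L'Hôpital: lim (343*w^2/2 - 49*w + 7 - 7*e^(-7*w))/(4*w^3), still 0/0.
Apply L'Hôpital: lim (343*w - 49 + 49*e^(-7*w))/(12*w^2), still 0/0.
Apply L'Hôpital: lim (343 - 343*e^(-7*w))/(24*w), still 0/0.
After 4 applications of L'Hôpital's rule the quotient is (2401*e^(-7*w))/(24); substituting w = 0 gives 2401/24.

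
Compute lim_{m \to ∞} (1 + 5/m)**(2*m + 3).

e^(10)

Write it as [(1 + 5/m)^m]^(2) · (1 + 5/m)^(3). The bracketed term tends to e^(5) and the second factor to 1, so the limit is e^(10).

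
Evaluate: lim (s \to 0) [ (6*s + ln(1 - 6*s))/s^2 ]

-18

Direct substitution gives 0/0.
Apply L'Hôpital: lim (6 - 6/(1 - 6*s))/(2*s), still 0/0.
After 2 applications of L'Hôpital's rule the quotient is (-36/(1 - 6*s)^2)/(2); substituting s = 0 gives -18.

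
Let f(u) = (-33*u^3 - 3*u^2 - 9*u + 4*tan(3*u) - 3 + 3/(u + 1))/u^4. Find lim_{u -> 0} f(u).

3

Substitution gives 0/0; apply L'Hôpital's rule 4 times.
After differentiating numerator and denominator 4 times the quotient is (72*(36*(u + 1)^5*(3*tan(3*u)^2 + 2)*tan(3*u)/cos(3*u)^2 + 1)/(u + 1)^5)/(24); at u = 0 this is 3.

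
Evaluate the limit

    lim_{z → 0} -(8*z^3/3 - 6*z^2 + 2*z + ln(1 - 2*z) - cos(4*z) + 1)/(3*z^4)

Substitution gives 0/0 (the numerator vanishes to order 4).
Expand each term to order z^4: the coefficient of z^4 in −cos(4z) is -32/3 and in ln(1 - 2z) is -4.
Lower-order terms cancel with the polynomial part, so the numerator is (-44/3)·z^4 + o(z^4), and the limit is (-44/3)/(-3) = 44/9.

44/9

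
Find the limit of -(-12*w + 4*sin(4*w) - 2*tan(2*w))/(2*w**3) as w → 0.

24

Substitution gives 0/0 (the numerator vanishes to order 3).
Expand each term to order w^3: the coefficient of w^3 in -2·tan(2w) is -16/3 and in 4·sin(4w) is -128/3.
Lower-order terms cancel with the polynomial part, so the numerator is (-48)·w^3 + o(w^3), and the limit is (-48)/(-2) = 24.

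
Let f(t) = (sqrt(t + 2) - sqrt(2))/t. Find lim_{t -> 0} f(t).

A 0/0 form; rationalise with √(2 + t) + √2. This collapses the numerator to t, leaving 1/(√(2 + t) + √2) → 1/(2√2) = √(2)/4.

√(2)/4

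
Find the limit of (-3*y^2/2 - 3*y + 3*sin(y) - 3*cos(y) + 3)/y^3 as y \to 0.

Substitution gives 0/0 (the numerator vanishes to order 3).
Expand each term to order y^3: the coefficient of y^3 in -3·cos(y) is 0 and in 3·sin(y) is -1/2.
Lower-order terms cancel with the polynomial part, so the numerator is (-1/2)·y^3 + o(y^3), and the limit is (-1/2)/(1) = -1/2.

-1/2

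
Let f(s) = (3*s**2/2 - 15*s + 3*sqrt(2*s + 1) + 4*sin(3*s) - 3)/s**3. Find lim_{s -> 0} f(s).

-33/2

Substitution gives 0/0 (the numerator vanishes to order 3).
Expand each term to order s^3: the coefficient of s^3 in 3·√(1 + 2s) is 3/2 and in 4·sin(3s) is -18.
Lower-order terms cancel with the polynomial part, so the numerator is (-33/2)·s^3 + o(s^3), and the limit is (-33/2)/(1) = -33/2.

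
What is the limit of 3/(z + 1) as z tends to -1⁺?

As z → -1⁺, (z + 1) → 0⁺, so (z + 1)^1 → 0⁺ and 3/(z + 1)^1 → ∞.

∞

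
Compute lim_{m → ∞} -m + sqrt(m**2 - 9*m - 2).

-9/2

This has the form ∞ − ∞. Multiply and divide by the conjugate √(m^2 - 9*m - 2) + m.
That gives (-9m - 2) / (√(m^2 - 9*m - 2) + m).
Divide numerator and denominator by m: the limit is -9/(2·1) = -9/2.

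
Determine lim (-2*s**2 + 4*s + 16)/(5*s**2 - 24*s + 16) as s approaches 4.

-3/4

Direct substitution gives 0/0, so factor. Both numerator and denominator have (s - 4) as a factor.
After cancelling, the expression reduces to (-2*s - 4)/(5*s - 4).
Substituting s = 4 gives -3/4.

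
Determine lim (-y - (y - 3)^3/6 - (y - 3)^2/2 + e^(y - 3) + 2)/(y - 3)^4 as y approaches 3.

Direct substitution gives 0/0.
Apply L'Hôpital: lim (-y - (y - 3)^2/2 + e^(y - 3) + 2)/(4*(y - 3)^3), still 0/0.
Apply L'Hôpital: lim (-y + e^(y - 3) + 2)/(12*(y - 3)^2), still 0/0.
Apply L'Hôpital: lim (e^(y - 3) - 1)/(24*y - 72), still 0/0.
After 4 applications of L'Hôpital's rule the quotient is (e^(y - 3))/(24); substituting y = 3 gives 1/24.

1/24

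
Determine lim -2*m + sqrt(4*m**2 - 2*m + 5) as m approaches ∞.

This has the form ∞ − ∞. Multiply and divide by the conjugate √(4*m^2 - 2*m + 5) + 2m.
That gives (-2m + 5) / (√(4*m^2 - 2*m + 5) + 2m).
Divide numerator and denominator by m: the limit is -2/(2·2) = -1/2.

-1/2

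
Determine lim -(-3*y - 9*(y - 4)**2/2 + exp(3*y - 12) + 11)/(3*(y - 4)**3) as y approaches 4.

Direct substitution gives 0/0.
Apply L'Hôpital: lim (-9*y + 3*e^(3*y - 12) + 33)/(-9*(y - 4)^2), still 0/0.
Apply L'Hôpital: lim (9*e^(3*y - 12) - 9)/(72 - 18*y), still 0/0.
After 3 applications of L'Hôpital's rule the quotient is (27*e^(3*y - 12))/(-18); substituting y = 4 gives -3/2.

-3/2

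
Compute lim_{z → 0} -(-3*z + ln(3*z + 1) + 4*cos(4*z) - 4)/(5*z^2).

Substitution gives 0/0 (the numerator vanishes to order 2).
Expand each term to order z^2: the coefficient of z^2 in ln(1 + 3z) is -9/2 and in 4·cos(4z) is -32.
Lower-order terms cancel with the polynomial part, so the numerator is (-73/2)·z^2 + o(z^2), and the limit is (-73/2)/(-5) = 73/10.

73/10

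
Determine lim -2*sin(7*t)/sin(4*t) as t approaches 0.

Substitution gives 0/0.
Divide numerator and denominator by t: sin(7t)/t → 7 and sin(4t)/t → 4, so the limit is -2·7/4 = -7/2.

-7/2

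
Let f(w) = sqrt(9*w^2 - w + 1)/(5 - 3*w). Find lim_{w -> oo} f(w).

-1

For large |w|, √(9*w^2 - w + 1) ≈ √9·|w| and the denominator ≈ -3w.
Since w → +∞, |w| = w, giving √9/(-3) = -1.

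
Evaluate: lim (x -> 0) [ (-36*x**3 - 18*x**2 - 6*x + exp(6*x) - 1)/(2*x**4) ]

Direct substitution gives 0/0.
Apply L'Hôpital: lim (-108*x^2 - 36*x + 6*e^(6*x) - 6)/(8*x^3), still 0/0.
Apply L'Hôpital: lim (-216*x + 36*e^(6*x) - 36)/(24*x^2), still 0/0.
Apply L'Hôpital: lim (216*e^(6*x) - 216)/(48*x), still 0/0.
After 4 applications of L'Hôpital's rule the quotient is (1296*e^(6*x))/(48); substituting x = 0 gives 27.

27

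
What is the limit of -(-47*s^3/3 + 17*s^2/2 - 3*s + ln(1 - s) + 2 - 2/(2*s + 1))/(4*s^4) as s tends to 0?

129/16

Substitution gives 0/0 (the numerator vanishes to order 4).
Expand each term to order s^4: the coefficient of s^4 in ln(1 - s) is -1/4 and in -2·1/(1 + 2s) is -32.
Lower-order terms cancel with the polynomial part, so the numerator is (-129/4)·s^4 + o(s^4), and the limit is (-129/4)/(-4) = 129/16.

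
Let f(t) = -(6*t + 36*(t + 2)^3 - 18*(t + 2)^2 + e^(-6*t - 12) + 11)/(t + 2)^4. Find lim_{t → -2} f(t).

-54

Direct substitution gives 0/0.
Apply L'Hôpital: lim (-36*t + 108*(t + 2)^2 - 6*e^(-6*t - 12) - 66)/(-4*(t + 2)^3), still 0/0.
Apply L'Hôpital: lim (216*t + 36*e^(-6*t - 12) + 396)/(-12*(t + 2)^2), still 0/0.
Apply L'Hôpital: lim (216 - 216*e^(-6*t - 12))/(-24*t - 48), still 0/0.
After 4 applications of L'Hôpital's rule the quotient is (1296*e^(-6*t - 12))/(-24); substituting t = -2 gives -54.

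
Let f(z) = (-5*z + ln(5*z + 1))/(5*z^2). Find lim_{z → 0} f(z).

-5/2

Direct substitution gives 0/0.
Apply L'Hôpital: lim (-5 + 5/(5*z + 1))/(10*z), still 0/0.
After 2 applications of L'Hôpital's rule the quotient is (-25/(5*z + 1)^2)/(10); substituting z = 0 gives -5/2.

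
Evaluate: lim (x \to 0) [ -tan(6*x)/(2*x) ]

Substitution gives 0/0.
Since tan(u)/u → 1 as u → 0, tan(6x)/(6x) → 1 and the limit is 6/(-2) = -3.

-3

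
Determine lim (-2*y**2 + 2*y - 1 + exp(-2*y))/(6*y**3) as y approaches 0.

-2/9

Direct substitution gives 0/0.
Apply L'Hôpital: lim (-4*y + 2 - 2*e^(-2*y))/(18*y^2), still 0/0.
Apply L'Hôpital: lim (-4 + 4*e^(-2*y))/(36*y), still 0/0.
After 3 applications of L'Hôpital's rule the quotient is (-8*e^(-2*y))/(36); substituting y = 0 gives -2/9.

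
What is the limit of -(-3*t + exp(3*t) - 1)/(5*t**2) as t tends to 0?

Direct substitution gives 0/0.
Apply L'Hôpital: lim (3*e^(3*t) - 3)/(-10*t), still 0/0.
After 2 applications of L'Hôpital's rule the quotient is (9*e^(3*t))/(-10); substituting t = 0 gives -9/10.

-9/10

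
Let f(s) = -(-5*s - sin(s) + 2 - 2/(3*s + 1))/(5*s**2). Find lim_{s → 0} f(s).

Substitution gives 0/0; apply L'Hôpital's rule 2 times.
After differentiating numerator and denominator 2 times the quotient is (sin(s) - 36/(3*s + 1)^3)/(-10); at s = 0 this is 18/5.

18/5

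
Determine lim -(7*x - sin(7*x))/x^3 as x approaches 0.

Direct substitution gives 0/0.
Apply L'Hôpital: lim (7 - 7*cos(7*x))/(-3*x^2), still 0/0.
Apply L'Hôpital: lim (49*sin(7*x))/(-6*x), still 0/0.
After 3 applications of L'Hôpital's rule the quotient is (343*cos(7*x))/(-6); substituting x = 0 gives -343/6.

-343/6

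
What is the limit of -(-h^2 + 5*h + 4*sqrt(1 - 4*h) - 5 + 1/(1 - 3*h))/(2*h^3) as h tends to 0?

Substitution gives 0/0 (the numerator vanishes to order 3).
Expand each term to order h^3: the coefficient of h^3 in 4·√(1 - 4h) is -16 and in 1/(1 - 3h) is 27.
Lower-order terms cancel with the polynomial part, so the numerator is (11)·h^3 + o(h^3), and the limit is (11)/(-2) = -11/2.

-11/2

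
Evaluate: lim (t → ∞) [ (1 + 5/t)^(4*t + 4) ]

e^(20)

The base → 1 and the exponent → ∞: a 1^∞ form.
Take logarithms: (4t + 4)·ln(1 + 5/t). Since ln(1+u) ~ u for small u, this behaves like (4t)·(5/t) → 20.
So the limit is e^(20).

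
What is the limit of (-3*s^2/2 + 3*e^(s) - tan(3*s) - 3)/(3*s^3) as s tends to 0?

Substitution gives 0/0; apply L'Hôpital's rule 3 times.
After differentiating numerator and denominator 3 times the quotient is (3*e^(s) - 162*tan(3*s)^4 - 216*tan(3*s)^2 - 54)/(18); at s = 0 this is -17/6.

-17/6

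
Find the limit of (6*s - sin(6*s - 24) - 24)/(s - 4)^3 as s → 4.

Direct substitution gives 0/0.
Apply L'Hôpital: lim (6 - 6*cos(6*s - 24))/(3*(s - 4)^2), still 0/0.
Apply L'Hôpital: lim (36*sin(6*s - 24))/(6*s - 24), still 0/0.
After 3 applications of L'Hôpital's rule the quotient is (216*cos(6*s - 24))/(6); substituting s = 4 gives 36.

36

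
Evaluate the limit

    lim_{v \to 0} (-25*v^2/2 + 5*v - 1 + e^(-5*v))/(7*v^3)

-125/42

Direct substitution gives 0/0.
Apply L'Hôpital: lim (-25*v + 5 - 5*e^(-5*v))/(21*v^2), still 0/0.
Apply L'Hôpital: lim (-25 + 25*e^(-5*v))/(42*v), still 0/0.
After 3 applications of L'Hôpital's rule the quotient is (-125*e^(-5*v))/(42); substituting v = 0 gives -125/42.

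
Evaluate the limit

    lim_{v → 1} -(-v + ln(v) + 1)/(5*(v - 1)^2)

1/10

Direct substitution gives 0/0.
Apply L'Hôpital: lim (-1 + 1/v)/(10 - 10*v), still 0/0.
After 2 applications of L'Hôpital's rule the quotient is (-1/v^2)/(-10); substituting v = 1 gives 1/10.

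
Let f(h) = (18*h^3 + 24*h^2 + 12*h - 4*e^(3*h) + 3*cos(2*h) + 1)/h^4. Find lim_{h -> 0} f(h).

-23/2

Substitution gives 0/0; apply L'Hôpital's rule 4 times.
After differentiating numerator and denominator 4 times the quotient is (-324*e^(3*h) + 48*cos(2*h))/(24); at h = 0 this is -23/2.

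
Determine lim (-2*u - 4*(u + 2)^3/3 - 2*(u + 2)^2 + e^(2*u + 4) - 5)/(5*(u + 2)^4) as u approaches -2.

Direct substitution gives 0/0.
Apply L'Hôpital: lim (-4*u - 4*(u + 2)^2 + 2*e^(2*u + 4) - 10)/(20*(u + 2)^3), still 0/0.
Apply L'Hôpital: lim (-8*u + 4*e^(2*u + 4) - 20)/(60*(u + 2)^2), still 0/0.
Apply L'Hôpital: lim (8*e^(2*u + 4) - 8)/(120*u + 240), still 0/0.
After 4 applications of L'Hôpital's rule the quotient is (16*e^(2*u + 4))/(120); substituting u = -2 gives 2/15.

2/15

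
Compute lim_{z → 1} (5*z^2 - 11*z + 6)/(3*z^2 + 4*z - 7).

-1/10

At z = 1 both the top and bottom vanish — a removable singularity. Factoring out (z - 1) from each leaves (5*z - 6)/(3*z + 7), which at z = 1 equals -1/10.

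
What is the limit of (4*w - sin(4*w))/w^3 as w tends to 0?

Direct substitution gives 0/0.
Apply L'Hôpital: lim (4 - 4*cos(4*w))/(3*w^2), still 0/0.
Apply L'Hôpital: lim (16*sin(4*w))/(6*w), still 0/0.
After 3 applications of L'Hôpital's rule the quotient is (64*cos(4*w))/(6); substituting w = 0 gives 32/3.

32/3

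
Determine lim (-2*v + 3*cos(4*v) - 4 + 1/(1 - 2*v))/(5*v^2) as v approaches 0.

Substitution gives 0/0 (the numerator vanishes to order 2).
Expand each term to order v^2: the coefficient of v^2 in 3·cos(4v) is -24 and in 1/(1 - 2v) is 4.
Lower-order terms cancel with the polynomial part, so the numerator is (-20)·v^2 + o(v^2), and the limit is (-20)/(5) = -4.

-4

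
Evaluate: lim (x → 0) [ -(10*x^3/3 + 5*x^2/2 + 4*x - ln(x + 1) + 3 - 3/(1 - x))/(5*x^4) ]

11/20

Substitution gives 0/0; apply L'Hôpital's rule 4 times.
After differentiating numerator and denominator 4 times the quotient is (6/(x + 1)^4 + 72/(x - 1)^5)/(-120); at x = 0 this is 11/20.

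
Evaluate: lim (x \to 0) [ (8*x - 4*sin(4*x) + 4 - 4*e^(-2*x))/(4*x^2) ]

-2

Substitution gives 0/0; apply L'Hôpital's rule 2 times.
After differentiating numerator and denominator 2 times the quotient is (64*sin(4*x) - 16*e^(-2*x))/(8); at x = 0 this is -2.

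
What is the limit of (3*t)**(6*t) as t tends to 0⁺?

1

Base → 0⁺ and exponent → 0⁺: a 0^0 form.
Take logs: 6t·ln(3t). This is 0·(−∞); rewriting as ln(3t)/(1/(6t)) and applying L'Hôpital gives 0.
Hence the limit is e^0 = 1.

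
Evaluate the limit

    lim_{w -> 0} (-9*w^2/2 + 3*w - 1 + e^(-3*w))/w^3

-9/2

Direct substitution gives 0/0.
Apply L'Hôpital: lim (-9*w + 3 - 3*e^(-3*w))/(3*w^2), still 0/0.
Apply L'Hôpital: lim (-9 + 9*e^(-3*w))/(6*w), still 0/0.
After 3 applications of L'Hôpital's rule the quotient is (-27*e^(-3*w))/(6); substituting w = 0 gives -9/2.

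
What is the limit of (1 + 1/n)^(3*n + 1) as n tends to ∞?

Write it as [(1 + 1/n)^n]^(3) · (1 + 1/n)^(1). The bracketed term tends to e^(1) and the second factor to 1, so the limit is e^(3).

e^(3)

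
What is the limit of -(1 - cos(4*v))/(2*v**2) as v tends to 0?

-4

Substitution gives 0/0.
Use (1 − cos u)/u² → 1/2 with u = 4v: the limit is 4²/(2·(-2)) = -4.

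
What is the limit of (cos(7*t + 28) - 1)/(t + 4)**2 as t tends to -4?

Direct substitution gives 0/0.
Apply L'Hôpital: lim (-7*sin(7*t + 28))/(2*t + 8), still 0/0.
After 2 applications of L'Hôpital's rule the quotient is (-49*cos(7*t + 28))/(2); substituting t = -4 gives -49/2.

-49/2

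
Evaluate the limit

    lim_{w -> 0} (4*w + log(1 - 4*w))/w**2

-8

Direct substitution gives 0/0.
Apply L'Hôpital: lim (4 - 4/(1 - 4*w))/(2*w), still 0/0.
After 2 applications of L'Hôpital's rule the quotient is (-16/(1 - 4*w)^2)/(2); substituting w = 0 gives -8.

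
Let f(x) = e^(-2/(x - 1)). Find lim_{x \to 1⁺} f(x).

0

As x → 1⁺, -2/(x - 1) → −∞, so e^(-2/(x - 1)) → 0.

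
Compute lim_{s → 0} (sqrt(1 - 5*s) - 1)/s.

-5/2

A 0/0 form; rationalise with √(1 - 5s) + √1. This collapses the numerator to -5s, leaving -5/(√(1 - 5s) + √1) → -5/(2√1) = -5/2.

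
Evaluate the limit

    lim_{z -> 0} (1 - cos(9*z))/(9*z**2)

Substitution gives 0/0.
Use (1 − cos u)/u² → 1/2 with u = 9z: the limit is 9²/(2·9) = 9/2.

9/2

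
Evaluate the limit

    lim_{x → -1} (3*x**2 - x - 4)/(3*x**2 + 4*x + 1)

Since x = -1 makes numerator and denominator zero, (x + 1) divides both.
Cancelling it gives (3*x - 4)/(3*x + 1); now plug in x = -1 to get 7/2.

7/2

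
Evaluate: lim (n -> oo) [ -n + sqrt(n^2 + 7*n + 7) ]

An ∞ − ∞ form. Rationalising with the conjugate, the difference becomes (7n + 7) / (√(n^2 + 7*n + 7) + n).
For large n the denominator behaves like 2·n, so the quotient tends to 7/2 = 7/2.

7/2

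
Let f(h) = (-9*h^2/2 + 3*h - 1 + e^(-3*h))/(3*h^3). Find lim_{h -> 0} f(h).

Direct substitution gives 0/0.
Apply L'Hôpital: lim (-9*h + 3 - 3*e^(-3*h))/(9*h^2), still 0/0.
Apply L'Hôpital: lim (-9 + 9*e^(-3*h))/(18*h), still 0/0.
After 3 applications of L'Hôpital's rule the quotient is (-27*e^(-3*h))/(18); substituting h = 0 gives -3/2.

-3/2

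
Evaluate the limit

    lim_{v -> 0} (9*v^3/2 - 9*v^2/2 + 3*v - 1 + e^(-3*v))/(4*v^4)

Direct substitution gives 0/0.
Apply L'Hôpital: lim (27*v^2/2 - 9*v + 3 - 3*e^(-3*v))/(16*v^3), still 0/0.
Apply L'Hôpital: lim (27*v - 9 + 9*e^(-3*v))/(48*v^2), still 0/0.
Apply L'Hôpital: lim (27 - 27*e^(-3*v))/(96*v), still 0/0.
After 4 applications of L'Hôpital's rule the quotient is (81*e^(-3*v))/(96); substituting v = 0 gives 27/32.

27/32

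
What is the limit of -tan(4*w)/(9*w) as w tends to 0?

-4/9

Substitution gives 0/0.
Since tan(u)/u → 1 as u → 0, tan(4w)/(4w) → 1 and the limit is 4/(-9) = -4/9.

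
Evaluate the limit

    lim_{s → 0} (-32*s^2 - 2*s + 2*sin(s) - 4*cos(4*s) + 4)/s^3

-1/3

Substitution gives 0/0 (the numerator vanishes to order 3).
Expand each term to order s^3: the coefficient of s^3 in 2·sin(s) is -1/3 and in -4·cos(4s) is 0.
Lower-order terms cancel with the polynomial part, so the numerator is (-1/3)·s^3 + o(s^3), and the limit is (-1/3)/(1) = -1/3.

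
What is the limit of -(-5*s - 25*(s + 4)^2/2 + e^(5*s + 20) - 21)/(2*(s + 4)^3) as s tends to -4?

Direct substitution gives 0/0.
Apply L'Hôpital: lim (-25*s + 5*e^(5*s + 20) - 105)/(-6*(s + 4)^2), still 0/0.
Apply L'Hôpital: lim (25*e^(5*s + 20) - 25)/(-12*s - 48), still 0/0.
After 3 applications of L'Hôpital's rule the quotient is (125*e^(5*s + 20))/(-12); substituting s = -4 gives -125/12.

-125/12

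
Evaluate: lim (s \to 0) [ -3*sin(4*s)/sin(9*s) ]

-4/3

Substitution gives 0/0.
Divide numerator and denominator by s: sin(4s)/s → 4 and sin(9s)/s → 9, so the limit is -3·4/9 = -4/3.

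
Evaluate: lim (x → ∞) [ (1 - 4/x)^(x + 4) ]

e^(-4)

Write it as [(1 - 4/x)^x]^(1) · (1 - 4/x)^(4). The bracketed term tends to e^(-4) and the second factor to 1, so the limit is e^(-4).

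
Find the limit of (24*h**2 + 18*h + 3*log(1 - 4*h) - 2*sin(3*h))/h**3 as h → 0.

-55

Substitution gives 0/0; apply L'Hôpital's rule 3 times.
After differentiating numerator and denominator 3 times the quotient is (54*cos(3*h) + 384/(4*h - 1)^3)/(6); at h = 0 this is -55.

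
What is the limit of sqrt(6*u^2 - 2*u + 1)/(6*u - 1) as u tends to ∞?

For large |u|, √(6*u^2 - 2*u + 1) ≈ √6·|u| and the denominator ≈ 6u.
Since u → +∞, |u| = u, giving √6/(6) = √(6)/6.

√(6)/6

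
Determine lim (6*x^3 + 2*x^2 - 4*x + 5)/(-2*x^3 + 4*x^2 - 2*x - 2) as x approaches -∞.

Numerator and denominator both have degree 3.
Dividing every term by x^3, all lower-order terms vanish and the limit is the ratio of leading coefficients, 6/(-2) = -3.

-3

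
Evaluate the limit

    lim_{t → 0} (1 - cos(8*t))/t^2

32

Substitution gives 0/0.
Use (1 − cos u)/u² → 1/2 with u = 8t: the limit is 8²/(2·1) = 32.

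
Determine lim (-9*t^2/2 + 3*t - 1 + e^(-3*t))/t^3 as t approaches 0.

Direct substitution gives 0/0.
Apply L'Hôpital: lim (-9*t + 3 - 3*e^(-3*t))/(3*t^2), still 0/0.
Apply L'Hôpital: lim (-9 + 9*e^(-3*t))/(6*t), still 0/0.
After 3 applications of L'Hôpital's rule the quotient is (-27*e^(-3*t))/(6); substituting t = 0 gives -9/2.

-9/2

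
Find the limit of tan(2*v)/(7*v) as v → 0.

Substitution gives 0/0.
Since tan(u)/u → 1 as u → 0, tan(2v)/(2v) → 1 and the limit is 2/7.

2/7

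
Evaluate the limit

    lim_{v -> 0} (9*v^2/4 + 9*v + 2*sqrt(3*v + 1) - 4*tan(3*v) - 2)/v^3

Substitution gives 0/0 (the numerator vanishes to order 3).
Expand each term to order v^3: the coefficient of v^3 in -4·tan(3v) is -36 and in 2·√(1 + 3v) is 27/8.
Lower-order terms cancel with the polynomial part, so the numerator is (-261/8)·v^3 + o(v^3), and the limit is (-261/8)/(1) = -261/8.

-261/8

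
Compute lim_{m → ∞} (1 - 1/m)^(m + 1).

Let L be the limit and take ln: ln L = lim (m + 1)·ln(1 - 1/m) = lim (m + 1)·(-1/m + O(1/m²)) = -1.
Hence L = e^(-1).

e^(-1)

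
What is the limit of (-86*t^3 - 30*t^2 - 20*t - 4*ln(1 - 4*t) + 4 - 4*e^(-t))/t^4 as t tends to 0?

Substitution gives 0/0; apply L'Hôpital's rule 4 times.
After differentiating numerator and denominator 4 times the quotient is (-4*e^(-t) + 6144/(4*t - 1)^4)/(24); at t = 0 this is 1535/6.

1535/6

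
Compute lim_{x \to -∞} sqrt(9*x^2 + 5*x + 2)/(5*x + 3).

-3/5

For large |x|, √(9*x^2 + 5*x + 2) ≈ √9·|x| and the denominator ≈ 5x.
Since x → −∞, |x| = −x, giving −√9/(5) = -3/5.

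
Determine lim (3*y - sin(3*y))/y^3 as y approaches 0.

9/2

Direct substitution gives 0/0.
Apply L'Hôpital: lim (3 - 3*cos(3*y))/(3*y^2), still 0/0.
Apply L'Hôpital: lim (9*sin(3*y))/(6*y), still 0/0.
After 3 applications of L'Hôpital's rule the quotient is (27*cos(3*y))/(6); substituting y = 0 gives 9/2.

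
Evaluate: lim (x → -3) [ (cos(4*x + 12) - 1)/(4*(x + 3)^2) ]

-2

Direct substitution gives 0/0.
Apply L'Hôpital: lim (-4*sin(4*x + 12))/(8*x + 24), still 0/0.
After 2 applications of L'Hôpital's rule the quotient is (-16*cos(4*x + 12))/(8); substituting x = -3 gives -2.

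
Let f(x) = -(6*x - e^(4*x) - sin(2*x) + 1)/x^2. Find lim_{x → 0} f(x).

8

Substitution gives 0/0; apply L'Hôpital's rule 2 times.
After differentiating numerator and denominator 2 times the quotient is (-16*e^(4*x) + 4*sin(2*x))/(-2); at x = 0 this is 8.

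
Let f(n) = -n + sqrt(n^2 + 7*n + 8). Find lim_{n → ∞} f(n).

An ∞ − ∞ form. Rationalising with the conjugate, the difference becomes (7n + 8) / (√(n^2 + 7*n + 8) + n).
For large n the denominator behaves like 2·n, so the quotient tends to 7/2 = 7/2.

7/2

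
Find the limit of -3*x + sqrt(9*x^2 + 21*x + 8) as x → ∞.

An ∞ − ∞ form. Rationalising with the conjugate, the difference becomes (21x + 8) / (√(9*x^2 + 21*x + 8) + 3x).
For large x the denominator behaves like 2·3x, so the quotient tends to 21/6 = 7/2.

7/2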